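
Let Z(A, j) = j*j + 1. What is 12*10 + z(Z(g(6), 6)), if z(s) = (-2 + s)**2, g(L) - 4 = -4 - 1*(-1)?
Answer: 1345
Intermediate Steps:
g(L) = 1 (g(L) = 4 + (-4 - 1*(-1)) = 4 + (-4 + 1) = 4 - 3 = 1)
Z(A, j) = 1 + j**2 (Z(A, j) = j**2 + 1 = 1 + j**2)
12*10 + z(Z(g(6), 6)) = 12*10 + (-2 + (1 + 6**2))**2 = 120 + (-2 + (1 + 36))**2 = 120 + (-2 + 37)**2 = 120 + 35**2 = 120 + 1225 = 1345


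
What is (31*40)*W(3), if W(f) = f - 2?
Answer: 1240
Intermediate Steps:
W(f) = -2 + f
(31*40)*W(3) = (31*40)*(-2 + 3) = 1240*1 = 1240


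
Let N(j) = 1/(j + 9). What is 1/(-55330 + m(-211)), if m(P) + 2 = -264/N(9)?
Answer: -1/60084 ≈ -1.6643e-5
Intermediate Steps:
N(j) = 1/(9 + j)
m(P) = -4754 (m(P) = -2 - 264/(1/(9 + 9)) = -2 - 264/(1/18) = -2 - 264/1/18 = -2 - 264*18 = -2 - 4752 = -4754)
1/(-55330 + m(-211)) = 1/(-55330 - 4754) = 1/(-60084) = -1/60084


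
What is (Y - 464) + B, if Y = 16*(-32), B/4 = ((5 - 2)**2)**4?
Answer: 25268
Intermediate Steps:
B = 26244 (B = 4*((5 - 2)**2)**4 = 4*(3**2)**4 = 4*9**4 = 4*6561 = 26244)
Y = -512
(Y - 464) + B = (-512 - 464) + 26244 = -976 + 26244 = 25268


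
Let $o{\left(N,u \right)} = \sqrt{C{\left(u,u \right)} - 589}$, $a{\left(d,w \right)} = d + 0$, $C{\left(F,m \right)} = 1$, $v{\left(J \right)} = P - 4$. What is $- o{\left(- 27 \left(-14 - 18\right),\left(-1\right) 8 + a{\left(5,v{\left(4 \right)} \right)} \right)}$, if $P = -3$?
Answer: $- 14 i \sqrt{3} \approx - 24.249 i$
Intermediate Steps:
$v{\left(J \right)} = -7$ ($v{\left(J \right)} = -3 - 4 = -7$)
$a{\left(d,w \right)} = d$
$o{\left(N,u \right)} = 14 i \sqrt{3}$ ($o{\left(N,u \right)} = \sqrt{1 - 589} = \sqrt{-588} = 14 i \sqrt{3}$)
$- o{\left(- 27 \left(-14 - 18\right),\left(-1\right) 8 + a{\left(5,v{\left(4 \right)} \right)} \right)} = - 14 i \sqrt{3}$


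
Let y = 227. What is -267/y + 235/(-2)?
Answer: -53879/454 ≈ -118.68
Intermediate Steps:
-267/y + 235/(-2) = -267/227 + 235/(-2) = -267*1/227 + 235*(-1/2) = -267/227 - 235/2 = -53879/454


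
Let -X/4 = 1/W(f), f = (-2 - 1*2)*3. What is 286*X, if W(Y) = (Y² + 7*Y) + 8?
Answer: -286/17 ≈ -16.824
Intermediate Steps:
f = -12 (f = (-2 - 2)*3 = -4*3 = -12)
W(Y) = 8 + Y² + 7*Y
X = -1/17 (X = -4/(8 + (-12)² + 7*(-12)) = -4/(8 + 144 - 84) = -4/68 = -4*1/68 = -1/17 ≈ -0.058824)
286*X = 286*(-1/17) = -286/17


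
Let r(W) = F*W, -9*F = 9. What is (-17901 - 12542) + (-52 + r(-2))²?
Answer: -27943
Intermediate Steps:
F = -1 (F = -⅑*9 = -1)
r(W) = -W
(-17901 - 12542) + (-52 + r(-2))² = (-17901 - 12542) + (-52 - 1*(-2))² = -30443 + (-52 + 2)² = -30443 + (-50)² = -30443 + 2500 = -27943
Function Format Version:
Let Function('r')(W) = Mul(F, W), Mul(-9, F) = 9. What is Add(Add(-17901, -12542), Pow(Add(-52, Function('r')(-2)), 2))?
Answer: -27943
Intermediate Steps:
F = -1 (F = Mul(Rational(-1, 9), 9) = -1)
Function('r')(W) = Mul(-1, W)
Add(Add(-17901, -12542), Pow(Add(-52, Function('r')(-2)), 2)) = Add(Add(-17901, -12542), Pow(Add(-52, Mul(-1, -2)), 2)) = Add(-30443, Pow(Add(-52, 2), 2)) = Add(-30443, Pow(-50, 2)) = Add(-30443, 2500) = -27943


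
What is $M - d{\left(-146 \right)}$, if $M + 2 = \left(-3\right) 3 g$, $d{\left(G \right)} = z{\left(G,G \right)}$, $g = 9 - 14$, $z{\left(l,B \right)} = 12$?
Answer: $31$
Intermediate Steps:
$g = -5$ ($g = 9 - 14 = -5$)
$d{\left(G \right)} = 12$
$M = 43$ ($M = -2 + \left(-3\right) 3 \left(-5\right) = -2 - -45 = -2 + 45 = 43$)
$M - d{\left(-146 \right)} = 43 - 12 = 31$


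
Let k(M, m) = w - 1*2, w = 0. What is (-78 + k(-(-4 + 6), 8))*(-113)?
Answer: 9040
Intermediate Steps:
k(M, m) = -2 (k(M, m) = 0 - 1*2 = 0 - 2 = -2)
(-78 + k(-(-4 + 6), 8))*(-113) = (-78 - 2)*(-113) = -80*(-113) = 9040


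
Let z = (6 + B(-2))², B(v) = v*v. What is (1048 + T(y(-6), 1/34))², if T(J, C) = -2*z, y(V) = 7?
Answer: 719104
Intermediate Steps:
B(v) = v²
z = 100 (z = (6 + (-2)²)² = (6 + 4)² = 10² = 100)
T(J, C) = -200 (T(J, C) = -2*100 = -200)
(1048 + T(y(-6), 1/34))² = (1048 - 200)² = 848² = 719104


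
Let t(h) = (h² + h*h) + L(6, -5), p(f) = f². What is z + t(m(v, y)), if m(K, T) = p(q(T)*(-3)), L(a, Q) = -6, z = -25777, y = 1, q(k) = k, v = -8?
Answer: -25621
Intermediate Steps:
m(K, T) = 9*T² (m(K, T) = (T*(-3))² = (-3*T)² = 9*T²)
t(h) = -6 + 2*h² (t(h) = (h² + h*h) - 6 = (h² + h²) - 6 = 2*h² - 6 = -6 + 2*h²)
z + t(m(v, y)) = -25777 + (-6 + 2*(9*1²)²) = -25777 + (-6 + 2*(9*1)²) = -25777 + (-6 + 2*9²) = -25777 + (-6 + 2*81) = -25777 + (-6 + 162) = -25777 + 156 = -25621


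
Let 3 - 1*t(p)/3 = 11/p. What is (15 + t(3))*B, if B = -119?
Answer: -1547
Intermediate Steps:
t(p) = 9 - 33/p
(15 + t(3))*B = (15 + (9 - 33/3))*(-119) = (15 + (9 - 33*1/3))*(-119) = (15 + (9 - 11))*(-119) = (15 - 2)*(-119) = 13*(-119) = -1547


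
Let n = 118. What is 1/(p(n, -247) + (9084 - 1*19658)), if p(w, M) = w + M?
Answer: -1/10703 ≈ -9.3432e-5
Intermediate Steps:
p(w, M) = M + w
1/(p(n, -247) + (9084 - 1*19658)) = 1/((-247 + 118) + (9084 - 1*19658)) = 1/(-129 + (9084 - 19658)) = 1/(-129 - 10574) = 1/(-10703) = -1/10703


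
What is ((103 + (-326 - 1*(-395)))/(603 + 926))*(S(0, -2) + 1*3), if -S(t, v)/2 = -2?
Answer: 1204/1529 ≈ 0.78744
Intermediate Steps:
S(t, v) = 4 (S(t, v) = -2*(-2) = 4)
((103 + (-326 - 1*(-395)))/(603 + 926))*(S(0, -2) + 1*3) = ((103 + (-326 - 1*(-395)))/(603 + 926))*(4 + 1*3) = ((103 + (-326 + 395))/1529)*(4 + 3) = ((103 + 69)*(1/1529))*7 = (172*(1/1529))*7 = (172/1529)*7 = 1204/1529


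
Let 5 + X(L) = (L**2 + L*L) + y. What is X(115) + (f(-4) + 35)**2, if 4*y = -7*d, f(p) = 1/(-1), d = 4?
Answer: 27594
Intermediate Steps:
f(p) = -1
y = -7 (y = (-7*4)/4 = (1/4)*(-28) = -7)
X(L) = -12 + 2*L**2 (X(L) = -5 + ((L**2 + L*L) - 7) = -5 + ((L**2 + L**2) - 7) = -5 + (2*L**2 - 7) = -5 + (-7 + 2*L**2) = -12 + 2*L**2)
X(115) + (f(-4) + 35)**2 = (-12 + 2*115**2) + (-1 + 35)**2 = (-12 + 2*13225) + 34**2 = (-12 + 26450) + 1156 = 26438 + 1156 = 27594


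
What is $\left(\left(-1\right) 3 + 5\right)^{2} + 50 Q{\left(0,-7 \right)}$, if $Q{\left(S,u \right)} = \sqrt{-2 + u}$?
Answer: $4 + 150 i \approx 4.0 + 150.0 i$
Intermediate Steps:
$\left(\left(-1\right) 3 + 5\right)^{2} + 50 Q{\left(0,-7 \right)} = \left(\left(-1\right) 3 + 5\right)^{2} + 50 \sqrt{-2 - 7} = \left(-3 + 5\right)^{2} + 50 \sqrt{-9} = 2^{2} + 50 \cdot 3 i = 4 + 150 i$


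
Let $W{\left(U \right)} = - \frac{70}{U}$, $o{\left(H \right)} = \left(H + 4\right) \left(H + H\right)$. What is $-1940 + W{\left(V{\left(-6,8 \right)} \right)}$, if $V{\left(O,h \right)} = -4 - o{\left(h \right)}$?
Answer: $- \frac{27155}{14} \approx -1939.6$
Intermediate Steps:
$o{\left(H \right)} = 2 H \left(4 + H\right)$ ($o{\left(H \right)} = \left(4 + H\right) 2 H = 2 H \left(4 + H\right)$)
$V{\left(O,h \right)} = -4 - 2 h \left(4 + h\right)$
$-1940 + W{\left(V{\left(-6,8 \right)} \right)} = -1940 - \frac{70}{-4 - 16 \left(4 + 8\right)} = -1940 - \frac{70}{-4 - 16 \cdot 12} = -1940 - \frac{70}{-4 - 192} = -1940 - \frac{70}{-196} = -1940 - - \frac{5}{14} = -1940 + \frac{5}{14} = - \frac{27155}{14}$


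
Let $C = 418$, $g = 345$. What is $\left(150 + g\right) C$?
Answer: $206910$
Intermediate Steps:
$\left(150 + g\right) C = \left(150 + 345\right) 418 = 495 \cdot 418 = 206910$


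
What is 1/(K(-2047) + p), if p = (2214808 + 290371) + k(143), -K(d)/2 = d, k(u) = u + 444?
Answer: 1/2509860 ≈ 3.9843e-7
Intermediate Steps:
k(u) = 444 + u
K(d) = -2*d
p = 2505766 (p = (2214808 + 290371) + (444 + 143) = 2505179 + 587 = 2505766)
1/(K(-2047) + p) = 1/(-2*(-2047) + 2505766) = 1/(4094 + 2505766) = 1/2509860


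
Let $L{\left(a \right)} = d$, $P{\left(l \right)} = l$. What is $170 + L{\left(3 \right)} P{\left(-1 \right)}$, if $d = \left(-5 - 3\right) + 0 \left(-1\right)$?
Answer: $178$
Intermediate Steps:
$d = -8$ ($d = \left(-5 - 3\right) + 0 = -8 + 0 = -8$)
$L{\left(a \right)} = -8$
$170 + L{\left(3 \right)} P{\left(-1 \right)} = 170 - -8 = 170 + 8 = 178$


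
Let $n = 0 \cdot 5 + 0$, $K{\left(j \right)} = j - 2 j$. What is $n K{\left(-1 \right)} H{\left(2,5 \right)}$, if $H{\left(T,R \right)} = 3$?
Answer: $0$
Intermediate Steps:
$K{\left(j \right)} = - j$
$n = 0$ ($n = 0 + 0 = 0$)
$n K{\left(-1 \right)} H{\left(2,5 \right)} = 0 \left(\left(-1\right) \left(-1\right)\right) 3 = 0 \cdot 1 \cdot 3 = 0 \cdot 3 = 0$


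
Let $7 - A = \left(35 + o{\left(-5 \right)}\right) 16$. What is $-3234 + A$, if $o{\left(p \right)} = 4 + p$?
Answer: $-3771$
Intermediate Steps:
$A = -537$ ($A = 7 - \left(35 + \left(4 - 5\right)\right) 16 = 7 - \left(35 - 1\right) 16 = 7 - 34 \cdot 16 = 7 - 544 = -537$)
$-3234 + A = -3234 - 537 = -3771$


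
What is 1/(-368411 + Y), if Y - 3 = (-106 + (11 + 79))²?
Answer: -1/368152 ≈ -2.7163e-6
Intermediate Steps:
Y = 259 (Y = 3 + (-106 + (11 + 79))² = 3 + (-106 + 90)² = 3 + (-16)² = 3 + 256 = 259)
1/(-368411 + Y) = 1/(-368411 + 259) = 1/(-368152) = -1/368152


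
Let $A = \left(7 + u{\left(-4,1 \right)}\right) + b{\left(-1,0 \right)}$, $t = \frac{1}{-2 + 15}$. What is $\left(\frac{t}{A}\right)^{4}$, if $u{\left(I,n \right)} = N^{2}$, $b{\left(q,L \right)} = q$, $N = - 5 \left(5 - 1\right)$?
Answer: $\frac{1}{776028271856656} \approx 1.2886 \cdot 10^{-15}$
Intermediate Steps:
$N = -20$ ($N = \left(-5\right) 4 = -20$)
$u{\left(I,n \right)} = 400$ ($u{\left(I,n \right)} = \left(-20\right)^{2} = 400$)
$t = \frac{1}{13} \approx 0.076923$
$A = 406$ ($A = \left(7 + 400\right) - 1 = 407 - 1 = 406$)
$\left(\frac{t}{A}\right)^{4} = \left(\frac{1}{13 \cdot 406}\right)^{4} = \left(\frac{1}{13} \cdot \frac{1}{406}\right)^{4} = \left(\frac{1}{5278}\right)^{4} = \frac{1}{776028271856656}$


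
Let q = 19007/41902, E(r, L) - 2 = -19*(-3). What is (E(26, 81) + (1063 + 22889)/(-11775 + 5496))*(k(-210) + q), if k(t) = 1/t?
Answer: 5430797056/219252215 ≈ 24.770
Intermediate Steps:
E(r, L) = 59 (E(r, L) = 2 - 19*(-3) = 2 + 57 = 59)
q = 19007/41902 (q = 19007*(1/41902) = 19007/41902 ≈ 0.45361)
(E(26, 81) + (1063 + 22889)/(-11775 + 5496))*(k(-210) + q) = (59 + (1063 + 22889)/(-11775 + 5496))*(1/(-210) + 19007/41902) = (59 + 23952/(-6279))*(-1/210 + 19007/41902) = (59 + 23952*(-1/6279))*(141056/314265) = (59 - 7984/2093)*(141056/314265) = (115503/2093)*(141056/314265) = 5430797056/219252215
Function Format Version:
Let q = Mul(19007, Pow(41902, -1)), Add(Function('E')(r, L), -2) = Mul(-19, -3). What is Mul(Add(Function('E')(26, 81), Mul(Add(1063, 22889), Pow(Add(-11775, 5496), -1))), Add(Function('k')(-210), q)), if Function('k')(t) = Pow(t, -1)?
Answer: Rational(5430797056, 219252215) ≈ 24.770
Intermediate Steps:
Function('E')(r, L) = 59 (Function('E')(r, L) = Add(2, Mul(-19, -3)) = Add(2, 57) = 59)
q = Rational(19007, 41902) (q = Mul(19007, Rational(1, 41902)) = Rational(19007, 41902) ≈ 0.45361)
Mul(Add(Function('E')(26, 81), Mul(Add(1063, 22889), Pow(Add(-11775, 5496), -1))), Add(Function('k')(-210), q)) = Mul(Add(59, Mul(Add(1063, 22889), Pow(Add(-11775, 5496), -1))), Add(Pow(-210, -1), Rational(19007, 41902))) = Mul(Add(59, Mul(23952, Pow(-6279, -1))), Add(Rational(-1, 210), Rational(19007, 41902))) = Mul(Add(59, Mul(23952, Rational(-1, 6279))), Rational(141056, 314265)) = Mul(Add(59, Rational(-7984, 2093)), Rational(141056, 314265)) = Mul(Rational(115503, 2093), Rational(141056, 314265)) = Rational(5430797056, 219252215)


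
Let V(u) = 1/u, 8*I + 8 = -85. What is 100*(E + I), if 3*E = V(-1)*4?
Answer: -7775/6 ≈ -1295.8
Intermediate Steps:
I = -93/8 (I = -1 + (1/8)*(-85) = -1 - 85/8 = -93/8 ≈ -11.625)
E = -4/3 (E = (4/(-1))/3 = (-1*4)/3 = (1/3)*(-4) = -4/3 ≈ -1.3333)
100*(E + I) = 100*(-4/3 - 93/8) = 100*(-311/24) = -7775/6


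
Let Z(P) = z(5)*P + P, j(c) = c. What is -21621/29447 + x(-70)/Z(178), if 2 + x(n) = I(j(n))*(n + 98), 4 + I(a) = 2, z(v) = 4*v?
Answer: -41263612/55036443 ≈ -0.74975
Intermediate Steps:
I(a) = -2 (I(a) = -4 + 2 = -2)
Z(P) = 21*P (Z(P) = (4*5)*P + P = 20*P + P = 21*P)
x(n) = -198 - 2*n (x(n) = -2 - 2*(n + 98) = -2 - 2*(98 + n) = -2 + (-196 - 2*n) = -198 - 2*n)
-21621/29447 + x(-70)/Z(178) = -21621/29447 + (-198 - 2*(-70))/((21*178)) = -21621*1/29447 + (-198 + 140)/3738 = -21621/29447 - 58*1/3738 = -21621/29447 - 29/1869 = -41263612/55036443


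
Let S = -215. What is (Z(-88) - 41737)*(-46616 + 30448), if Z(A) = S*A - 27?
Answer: 369341792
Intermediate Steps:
Z(A) = -27 - 215*A (Z(A) = -215*A - 27 = -27 - 215*A)
(Z(-88) - 41737)*(-46616 + 30448) = ((-27 - 215*(-88)) - 41737)*(-46616 + 30448) = ((-27 + 18920) - 41737)*(-16168) = (18893 - 41737)*(-16168) = -22844*(-16168) = 369341792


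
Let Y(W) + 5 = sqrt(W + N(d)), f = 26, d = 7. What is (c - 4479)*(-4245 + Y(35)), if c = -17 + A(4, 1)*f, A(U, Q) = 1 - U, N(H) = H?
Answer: 19439500 - 4574*sqrt(42) ≈ 1.9410e+7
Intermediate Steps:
Y(W) = -5 + sqrt(7 + W) (Y(W) = -5 + sqrt(W + 7) = -5 + sqrt(7 + W))
c = -95 (c = -17 + (1 - 1*4)*26 = -17 + (1 - 4)*26 = -17 - 3*26 = -17 - 78 = -95)
(c - 4479)*(-4245 + Y(35)) = (-95 - 4479)*(-4245 + (-5 + sqrt(7 + 35))) = -4574*(-4245 + (-5 + sqrt(42))) = -4574*(-4250 + sqrt(42)) = 19439500 - 4574*sqrt(42)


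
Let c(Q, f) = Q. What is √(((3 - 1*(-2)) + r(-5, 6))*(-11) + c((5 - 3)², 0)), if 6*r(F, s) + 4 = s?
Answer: 2*I*√123/3 ≈ 7.3937*I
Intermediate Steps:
r(F, s) = -⅔ + s/6
√(((3 - 1*(-2)) + r(-5, 6))*(-11) + c((5 - 3)², 0)) = √(((3 - 1*(-2)) + (-⅔ + (⅙)*6))*(-11) + (5 - 3)²) = √(((3 + 2) + (-⅔ + 1))*(-11) + 2²) = √((5 + ⅓)*(-11) + 4) = √((16/3)*(-11) + 4) = √(-176/3 + 4) = √(-164/3) = 2*I*√123/3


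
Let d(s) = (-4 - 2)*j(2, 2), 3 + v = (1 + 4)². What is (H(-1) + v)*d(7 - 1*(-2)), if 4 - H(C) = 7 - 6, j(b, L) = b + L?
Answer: -600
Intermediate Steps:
j(b, L) = L + b
H(C) = 3 (H(C) = 4 - (7 - 6) = 4 - 1*1 = 4 - 1 = 3)
v = 22 (v = -3 + (1 + 4)² = -3 + 5² = -3 + 25 = 22)
d(s) = -24 (d(s) = (-4 - 2)*(2 + 2) = -6*4 = -24)
(H(-1) + v)*d(7 - 1*(-2)) = (3 + 22)*(-24) = 25*(-24) = -600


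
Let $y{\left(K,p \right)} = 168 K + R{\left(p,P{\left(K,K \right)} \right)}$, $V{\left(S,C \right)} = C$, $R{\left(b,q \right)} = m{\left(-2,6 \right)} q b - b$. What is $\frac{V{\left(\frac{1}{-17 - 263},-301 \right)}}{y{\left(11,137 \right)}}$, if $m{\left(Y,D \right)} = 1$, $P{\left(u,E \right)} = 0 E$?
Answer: $- \frac{301}{1711} \approx -0.17592$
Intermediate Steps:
$P{\left(u,E \right)} = 0$
$R{\left(b,q \right)} = - b + b q$ ($R{\left(b,q \right)} = 1 q b - b = q b - b = b q - b = - b + b q$)
$y{\left(K,p \right)} = - p + 168 K$ ($y{\left(K,p \right)} = 168 K + p \left(-1 + 0\right) = 168 K + p \left(-1\right) = 168 K - p = - p + 168 K$)
$\frac{V{\left(\frac{1}{-17 - 263},-301 \right)}}{y{\left(11,137 \right)}} = - \frac{301}{\left(-1\right) 137 + 168 \cdot 11} = - \frac{301}{-137 + 1848} = - \frac{301}{1711}$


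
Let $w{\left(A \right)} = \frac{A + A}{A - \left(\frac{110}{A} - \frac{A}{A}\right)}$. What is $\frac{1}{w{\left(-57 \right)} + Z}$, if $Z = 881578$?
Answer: $\frac{1541}{1358514947} \approx 1.1343 \cdot 10^{-6}$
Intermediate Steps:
$w{\left(A \right)} = \frac{2 A}{1 + A - \frac{110}{A}}$ ($w{\left(A \right)} = \frac{2 A}{A + \left(1 - \frac{110}{A}\right)} = \frac{2 A}{1 + A - \frac{110}{A}}$)
$\frac{1}{w{\left(-57 \right)} + Z} = \frac{1}{\frac{2 \left(-57\right)^{2}}{-110 - 57 + \left(-57\right)^{2}} + 881578} = \frac{1}{2 \cdot 3249 \frac{1}{-110 - 57 + 3249} + 881578} = \frac{1}{2 \cdot 3249 \cdot \frac{1}{3082} + 881578} = \frac{1}{\frac{3249}{1541} + 881578} = \frac{1}{\frac{1358514947}{1541}} = \frac{1541}{1358514947}$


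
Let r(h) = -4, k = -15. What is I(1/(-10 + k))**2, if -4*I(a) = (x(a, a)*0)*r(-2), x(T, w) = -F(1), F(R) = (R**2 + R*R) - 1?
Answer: 0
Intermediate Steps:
F(R) = -1 + 2*R**2 (F(R) = (R**2 + R**2) - 1 = 2*R**2 - 1 = -1 + 2*R**2)
x(T, w) = -1 (x(T, w) = -(-1 + 2*1**2) = -(-1 + 2*1) = -(-1 + 2) = -1*1 = -1)
I(a) = 0 (I(a) = -(-1*0)*(-4)/4 = -0*(-4) = -1/4*0 = 0)
I(1/(-10 + k))**2 = 0**2 = 0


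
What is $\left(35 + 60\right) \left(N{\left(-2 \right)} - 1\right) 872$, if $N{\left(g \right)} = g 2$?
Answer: $-414200$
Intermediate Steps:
$N{\left(g \right)} = 2 g$
$\left(35 + 60\right) \left(N{\left(-2 \right)} - 1\right) 872 = \left(35 + 60\right) \left(2 \left(-2\right) - 1\right) 872 = 95 \left(-4 - 1\right) 872 = 95 \left(-5\right) 872 = \left(-475\right) 872 = -414200$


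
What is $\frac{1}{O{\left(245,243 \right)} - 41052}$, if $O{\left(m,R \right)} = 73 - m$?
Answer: $- \frac{1}{41224} \approx -2.4258 \cdot 10^{-5}$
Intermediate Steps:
$\frac{1}{O{\left(245,243 \right)} - 41052} = \frac{1}{\left(73 - 245\right) - 41052} = \frac{1}{-172 - 41052} = \frac{1}{-41224} = - \frac{1}{41224}$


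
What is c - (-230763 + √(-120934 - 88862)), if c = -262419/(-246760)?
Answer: 56943340299/246760 - 2*I*√52449 ≈ 2.3076e+5 - 458.04*I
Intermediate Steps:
c = 262419/246760 (c = -262419*(-1/246760) = 262419/246760 ≈ 1.0635)
c - (-230763 + √(-120934 - 88862)) = 262419/246760 - (-230763 + √(-120934 - 88862)) = 262419/246760 - (-230763 + √(-209796)) = 262419/246760 - (-230763 + 2*I*√52449) = 262419/246760 + (230763 - 2*I*√52449) = 56943340299/246760 - 2*I*√52449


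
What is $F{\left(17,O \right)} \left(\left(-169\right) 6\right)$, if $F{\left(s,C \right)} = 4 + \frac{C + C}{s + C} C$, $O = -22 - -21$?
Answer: $- \frac{16731}{4} \approx -4182.8$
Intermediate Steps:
$O = -1$ ($O = -22 + 21 = -1$)
$F{\left(s,C \right)} = 4 + \frac{2 C^{2}}{C + s}$ ($F{\left(s,C \right)} = 4 + \frac{2 C}{C + s} C = 4 + \frac{2 C^{2}}{C + s}$)
$F{\left(17,O \right)} \left(\left(-169\right) 6\right) = \frac{2 \left(\left(-1\right)^{2} + 2 \left(-1\right) + 2 \cdot 17\right)}{-1 + 17} \left(\left(-169\right) 6\right) = \frac{2 \left(1 - 2 + 34\right)}{16} \left(-1014\right) = 2 \cdot \frac{1}{16} \cdot 33 \left(-1014\right) = \frac{33}{8} \left(-1014\right) = - \frac{16731}{4}$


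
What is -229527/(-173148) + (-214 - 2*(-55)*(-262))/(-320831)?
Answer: 26222185323/18517081996 ≈ 1.4161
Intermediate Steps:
-229527/(-173148) + (-214 - 2*(-55)*(-262))/(-320831) = -229527*(-1/173148) + (-214 + 110*(-262))*(-1/320831) = 76509/57716 + (-214 - 28820)*(-1/320831) = 76509/57716 - 29034*(-1/320831) = 76509/57716 + 29034/320831 = 26222185323/18517081996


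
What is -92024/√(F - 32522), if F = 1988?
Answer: 46012*I*√30534/15267 ≈ 526.63*I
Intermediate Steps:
-92024/√(F - 32522) = -92024/√(1988 - 32522) = -92024*(-I*√30534/30534) = -(-46012)*I*√30534/15267 = 46012*I*√30534/15267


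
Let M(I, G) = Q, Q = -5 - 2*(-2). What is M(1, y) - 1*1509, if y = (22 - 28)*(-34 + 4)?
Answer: -1510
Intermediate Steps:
Q = -1 (Q = -5 + 4 = -1)
y = 180 (y = -6*(-30) = 180)
M(I, G) = -1
M(1, y) - 1*1509 = -1 - 1*1509 = -1 - 1509 = -1510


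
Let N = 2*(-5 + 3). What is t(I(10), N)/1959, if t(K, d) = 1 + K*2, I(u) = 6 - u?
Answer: -7/1959 ≈ -0.0035733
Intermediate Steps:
N = -4 (N = 2*(-2) = -4)
t(K, d) = 1 + 2*K
t(I(10), N)/1959 = (1 + 2*(6 - 1*10))/1959 = (1 + 2*(6 - 10))*(1/1959) = (1 + 2*(-4))*(1/1959) = (1 - 8)*(1/1959) = -7*1/1959 = -7/1959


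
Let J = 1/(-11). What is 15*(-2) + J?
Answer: -331/11 ≈ -30.091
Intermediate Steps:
J = -1/11 ≈ -0.090909
15*(-2) + J = 15*(-2) - 1/11 = -30 - 1/11 = -331/11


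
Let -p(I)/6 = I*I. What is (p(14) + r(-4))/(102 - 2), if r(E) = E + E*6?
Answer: -301/25 ≈ -12.040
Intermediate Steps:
p(I) = -6*I² (p(I) = -6*I*I = -6*I²)
r(E) = 7*E (r(E) = E + 6*E = 7*E)
(p(14) + r(-4))/(102 - 2) = (-6*14² + 7*(-4))/(102 - 2) = (-6*196 - 28)/100 = (-1176 - 28)*(1/100) = -1204*1/100 = -301/25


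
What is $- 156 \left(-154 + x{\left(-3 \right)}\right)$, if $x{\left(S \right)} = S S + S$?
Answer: $23088$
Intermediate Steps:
$x{\left(S \right)} = S + S^{2}$ ($x{\left(S \right)} = S^{2} + S = S + S^{2}$)
$- 156 \left(-154 + x{\left(-3 \right)}\right) = - 156 \left(-154 - 3 \left(1 - 3\right)\right) = - 156 \left(-154 - -6\right) = - 156 \left(-154 + 6\right) = \left(-156\right) \left(-148\right) = 23088$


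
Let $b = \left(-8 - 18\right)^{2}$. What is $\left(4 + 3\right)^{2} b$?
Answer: $33124$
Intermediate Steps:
$b = 676$ ($b = \left(-26\right)^{2} = 676$)
$\left(4 + 3\right)^{2} b = \left(4 + 3\right)^{2} \cdot 676 = 7^{2} \cdot 676 = 49 \cdot 676 = 33124$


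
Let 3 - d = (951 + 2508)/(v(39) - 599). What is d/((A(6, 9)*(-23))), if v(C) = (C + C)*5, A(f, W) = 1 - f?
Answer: 4086/24035 ≈ 0.17000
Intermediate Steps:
v(C) = 10*C (v(C) = (2*C)*5 = 10*C)
d = 4086/209 (d = 3 - (951 + 2508)/(10*39 - 599) = 3 - 3459/(390 - 599) = 3 - 3459/(-209) = 3 - 3459*(-1)/209 = 3 - 1*(-3459/209) = 3 + 3459/209 = 4086/209 ≈ 19.550)
d/((A(6, 9)*(-23))) = 4086/(209*(((1 - 1*6)*(-23)))) = 4086/(209*(((1 - 6)*(-23)))) = 4086/(209*((-5*(-23)))) = (4086/209)/115 = (4086/209)*(1/115) = 4086/24035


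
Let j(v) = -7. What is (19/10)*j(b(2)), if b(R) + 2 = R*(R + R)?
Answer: -133/10 ≈ -13.300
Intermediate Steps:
b(R) = -2 + 2*R² (b(R) = -2 + R*(R + R) = -2 + R*(2*R) = -2 + 2*R²)
(19/10)*j(b(2)) = (19/10)*(-7) = -133/10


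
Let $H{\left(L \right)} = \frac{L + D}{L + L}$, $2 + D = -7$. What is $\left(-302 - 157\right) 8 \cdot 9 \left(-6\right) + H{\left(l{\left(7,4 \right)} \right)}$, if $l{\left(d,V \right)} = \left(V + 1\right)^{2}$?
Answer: $\frac{4957208}{25} \approx 1.9829 \cdot 10^{5}$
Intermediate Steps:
$D = -9$ ($D = -2 - 7 = -9$)
$l{\left(d,V \right)} = \left(1 + V\right)^{2}$
$H{\left(L \right)} = \frac{-9 + L}{2 L}$ ($H{\left(L \right)} = \frac{L - 9}{L + L} = \frac{-9 + L}{2 L}$)
$\left(-302 - 157\right) 8 \cdot 9 \left(-6\right) + H{\left(l{\left(7,4 \right)} \right)} = \left(-302 - 157\right) 8 \cdot 9 \left(-6\right) + \frac{-9 + \left(1 + 4\right)^{2}}{2 \left(1 + 4\right)^{2}} = \left(-302 - 157\right) 72 \left(-6\right) + \frac{-9 + 5^{2}}{2 \cdot 5^{2}} = \left(-459\right) \left(-432\right) + \frac{-9 + 25}{2 \cdot 25} = 198288 + \frac{1}{2} \cdot \frac{1}{25} \cdot 16 = 198288 + \frac{8}{25} = \frac{4957208}{25}$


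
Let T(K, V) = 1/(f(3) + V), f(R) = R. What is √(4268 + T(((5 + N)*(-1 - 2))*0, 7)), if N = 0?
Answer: √426810/10 ≈ 65.331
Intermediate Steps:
T(K, V) = 1/(3 + V)
√(4268 + T(((5 + N)*(-1 - 2))*0, 7)) = √(4268 + 1/(3 + 7)) = √(4268 + 1/10) = √(4268 + ⅒) = √(42681/10) = √426810/10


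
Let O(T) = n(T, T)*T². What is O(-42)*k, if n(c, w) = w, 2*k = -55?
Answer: 2037420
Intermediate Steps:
k = -55/2 (k = (½)*(-55) = -55/2 ≈ -27.500)
O(T) = T³ (O(T) = T*T² = T³)
O(-42)*k = (-42)³*(-55/2) = -74088*(-55/2) = 2037420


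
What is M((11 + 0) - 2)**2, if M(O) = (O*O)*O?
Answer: 531441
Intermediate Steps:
M(O) = O**3 (M(O) = O**2*O = O**3)
M((11 + 0) - 2)**2 = (((11 + 0) - 2)**3)**2 = ((11 - 2)**3)**2 = (9**3)**2 = 729**2 = 531441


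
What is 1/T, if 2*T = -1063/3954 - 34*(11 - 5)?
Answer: -7908/807679 ≈ -0.0097910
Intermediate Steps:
T = -807679/7908 (T = (-1063/3954 - 34*(11 - 5))/2 = (-1063*1/3954 - 34*6)/2 = (-1063/3954 - 1*204)/2 = (-1063/3954 - 204)/2 = (1/2)*(-807679/3954) = -807679/7908 ≈ -102.13)
1/T = 1/(-807679/7908) = -7908/807679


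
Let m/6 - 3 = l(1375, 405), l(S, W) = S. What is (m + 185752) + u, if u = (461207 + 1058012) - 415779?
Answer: 1297460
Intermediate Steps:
m = 8268 (m = 18 + 6*1375 = 18 + 8250 = 8268)
u = 1103440 (u = 1519219 - 415779 = 1103440)
(m + 185752) + u = (8268 + 185752) + 1103440 = 194020 + 1103440 = 1297460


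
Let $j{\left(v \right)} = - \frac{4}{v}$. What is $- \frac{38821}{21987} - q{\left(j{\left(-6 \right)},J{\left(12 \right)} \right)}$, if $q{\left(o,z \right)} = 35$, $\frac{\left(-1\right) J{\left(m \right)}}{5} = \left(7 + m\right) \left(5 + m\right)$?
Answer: $- \frac{808366}{21987} \approx -36.766$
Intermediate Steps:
$J{\left(m \right)} = - 5 \left(5 + m\right) \left(7 + m\right)$ ($J{\left(m \right)} = - 5 \left(7 + m\right) \left(5 + m\right) = - 5 \left(5 + m\right) \left(7 + m\right)$)
$- \frac{38821}{21987} - q{\left(j{\left(-6 \right)},J{\left(12 \right)} \right)} = - \frac{38821}{21987} - 35 = - \frac{808366}{21987}$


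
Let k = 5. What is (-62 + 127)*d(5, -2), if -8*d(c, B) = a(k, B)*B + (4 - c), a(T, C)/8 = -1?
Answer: -975/8 ≈ -121.88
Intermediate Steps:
a(T, C) = -8 (a(T, C) = 8*(-1) = -8)
d(c, B) = -½ + B + c/8 (d(c, B) = -(-8*B + (4 - c))/8 = -(4 - c - 8*B)/8 = -½ + B + c/8)
(-62 + 127)*d(5, -2) = (-62 + 127)*(-½ - 2 + (⅛)*5) = 65*(-½ - 2 + 5/8) = 65*(-15/8) = -975/8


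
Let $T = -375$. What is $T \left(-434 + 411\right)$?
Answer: $8625$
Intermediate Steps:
$T \left(-434 + 411\right) = - 375 \left(-434 + 411\right) = \left(-375\right) \left(-23\right) = 8625$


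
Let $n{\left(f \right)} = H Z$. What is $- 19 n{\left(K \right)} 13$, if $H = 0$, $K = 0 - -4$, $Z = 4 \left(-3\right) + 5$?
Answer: $0$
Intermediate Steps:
$Z = -7$ ($Z = -12 + 5 = -7$)
$K = 4$ ($K = 0 + 4 = 4$)
$n{\left(f \right)} = 0$ ($n{\left(f \right)} = 0 \left(-7\right) = 0$)
$- 19 n{\left(K \right)} 13 = \left(-19\right) 0 \cdot 13 = 0 \cdot 13 = 0$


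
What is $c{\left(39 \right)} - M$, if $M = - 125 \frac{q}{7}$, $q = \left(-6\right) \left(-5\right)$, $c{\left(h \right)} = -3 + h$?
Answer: $\frac{4002}{7} \approx 571.71$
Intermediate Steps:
$q = 30$
$M = - \frac{3750}{7}$ ($M = - 125 \cdot \frac{30}{7} = - 125 \cdot 30 \cdot \frac{1}{7} = \left(-125\right) \frac{30}{7} = - \frac{3750}{7} \approx -535.71$)
$c{\left(39 \right)} - M = \left(-3 + 39\right) - - \frac{3750}{7} = 36 + \frac{3750}{7} = \frac{4002}{7}$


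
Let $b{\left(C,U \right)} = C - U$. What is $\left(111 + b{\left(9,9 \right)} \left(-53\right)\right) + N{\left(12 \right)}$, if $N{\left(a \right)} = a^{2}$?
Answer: $255$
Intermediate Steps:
$\left(111 + b{\left(9,9 \right)} \left(-53\right)\right) + N{\left(12 \right)} = \left(111 + \left(9 - 9\right) \left(-53\right)\right) + 12^{2} = \left(111 + \left(9 - 9\right) \left(-53\right)\right) + 144 = \left(111 + 0 \left(-53\right)\right) + 144 = \left(111 + 0\right) + 144 = 111 + 144 = 255$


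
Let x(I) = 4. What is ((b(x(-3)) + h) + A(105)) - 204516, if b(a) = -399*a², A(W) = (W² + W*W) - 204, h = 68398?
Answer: -120656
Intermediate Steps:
A(W) = -204 + 2*W² (A(W) = (W² + W²) - 204 = 2*W² - 204 = -204 + 2*W²)
((b(x(-3)) + h) + A(105)) - 204516 = ((-399*4² + 68398) + (-204 + 2*105²)) - 204516 = ((-399*16 + 68398) + (-204 + 2*11025)) - 204516 = ((-6384 + 68398) + (-204 + 22050)) - 204516 = (62014 + 21846) - 204516 = 83860 - 204516 = -120656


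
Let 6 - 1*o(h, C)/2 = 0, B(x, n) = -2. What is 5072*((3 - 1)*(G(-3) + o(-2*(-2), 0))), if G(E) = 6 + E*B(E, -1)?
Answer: 243456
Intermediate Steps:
G(E) = 6 - 2*E (G(E) = 6 + E*(-2) = 6 - 2*E)
o(h, C) = 12 (o(h, C) = 12 - 2*0 = 12 + 0 = 12)
5072*((3 - 1)*(G(-3) + o(-2*(-2), 0))) = 5072*((3 - 1)*((6 - 2*(-3)) + 12)) = 5072*(2*((6 + 6) + 12)) = 5072*(2*(12 + 12)) = 5072*(2*24) = 5072*48 = 243456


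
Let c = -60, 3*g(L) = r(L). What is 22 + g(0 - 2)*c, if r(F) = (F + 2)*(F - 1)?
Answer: 22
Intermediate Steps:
r(F) = (-1 + F)*(2 + F) (r(F) = (2 + F)*(-1 + F) = (-1 + F)*(2 + F))
g(L) = -2/3 + L/3 + L**2/3 (g(L) = (-2 + L + L**2)/3 = -2/3 + L/3 + L**2/3)
22 + g(0 - 2)*c = 22 + (-2/3 + (0 - 2)/3 + (0 - 2)**2/3)*(-60) = 22 + (-2/3 + (1/3)*(-2) + (1/3)*(-2)**2)*(-60) = 22 + (-2/3 - 2/3 + (1/3)*4)*(-60) = 22 + (-2/3 - 2/3 + 4/3)*(-60) = 22 + 0*(-60) = 22 + 0 = 22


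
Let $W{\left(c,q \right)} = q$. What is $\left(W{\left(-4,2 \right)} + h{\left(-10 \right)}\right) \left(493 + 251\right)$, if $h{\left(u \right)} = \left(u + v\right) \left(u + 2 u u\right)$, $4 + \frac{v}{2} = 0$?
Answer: $-2542992$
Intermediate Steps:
$v = -8$ ($v = -8 + 2 \cdot 0 = -8 + 0 = -8$)
$h{\left(u \right)} = \left(-8 + u\right) \left(u + 2 u^{2}\right)$ ($h{\left(u \right)} = \left(u - 8\right) \left(u + 2 u u\right) = \left(-8 + u\right) \left(u + 2 u^{2}\right)$)
$\left(W{\left(-4,2 \right)} + h{\left(-10 \right)}\right) \left(493 + 251\right) = \left(2 - 10 \left(-8 - -150 + 2 \left(-10\right)^{2}\right)\right) \left(493 + 251\right) = \left(2 - 10 \left(-8 + 150 + 2 \cdot 100\right)\right) 744 = \left(2 - 10 \left(-8 + 150 + 200\right)\right) 744 = \left(2 - 3420\right) 744 = \left(-3418\right) 744 = -2542992$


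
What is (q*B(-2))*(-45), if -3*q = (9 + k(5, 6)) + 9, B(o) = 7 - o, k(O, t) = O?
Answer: 3105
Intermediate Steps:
q = -23/3 (q = -((9 + 5) + 9)/3 = -(14 + 9)/3 = -⅓*23 = -23/3 ≈ -7.6667)
(q*B(-2))*(-45) = -23*(7 - 1*(-2))/3*(-45) = -23*(7 + 2)/3*(-45) = -23/3*9*(-45) = -69*(-45) = 3105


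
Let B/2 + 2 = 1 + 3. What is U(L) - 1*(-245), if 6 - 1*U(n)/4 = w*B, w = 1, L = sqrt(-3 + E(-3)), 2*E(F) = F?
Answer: 253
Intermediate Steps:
E(F) = F/2
L = 3*I*sqrt(2)/2 (L = sqrt(-3 + (1/2)*(-3)) = sqrt(-3 - 3/2) = sqrt(-9/2) = 3*I*sqrt(2)/2 ≈ 2.1213*I)
B = 4 (B = -4 + 2*(1 + 3) = -4 + 2*4 = -4 + 8 = 4)
U(n) = 8 (U(n) = 24 - 4*4 = 24 - 16 = 8)
U(L) - 1*(-245) = 8 - 1*(-245) = 8 + 245 = 253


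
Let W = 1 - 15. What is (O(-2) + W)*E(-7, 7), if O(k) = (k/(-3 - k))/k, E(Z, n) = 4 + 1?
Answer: -75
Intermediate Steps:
E(Z, n) = 5
O(k) = 1/(-3 - k)
W = -14
(O(-2) + W)*E(-7, 7) = (-1/(3 - 2) - 14)*5 = (-1/1 - 14)*5 = (-1*1 - 14)*5 = (-1 - 14)*5 = -15*5 = -75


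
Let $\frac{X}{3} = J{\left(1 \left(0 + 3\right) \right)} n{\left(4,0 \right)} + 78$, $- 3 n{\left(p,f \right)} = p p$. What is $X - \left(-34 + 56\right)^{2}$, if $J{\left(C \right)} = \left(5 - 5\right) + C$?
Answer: $-298$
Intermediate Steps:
$n{\left(p,f \right)} = - \frac{p^{2}}{3}$ ($n{\left(p,f \right)} = - \frac{p p}{3} = - \frac{p^{2}}{3}$)
$J{\left(C \right)} = C$ ($J{\left(C \right)} = 0 + C = C$)
$X = 186$ ($X = 3 \left(1 \left(0 + 3\right) \left(- \frac{4^{2}}{3}\right) + 78\right) = 3 \left(1 \cdot 3 \left(\left(- \frac{1}{3}\right) 16\right) + 78\right) = 3 \left(3 \left(- \frac{16}{3}\right) + 78\right) = 3 \left(-16 + 78\right) = 3 \cdot 62 = 186$)
$X - \left(-34 + 56\right)^{2} = 186 - \left(-34 + 56\right)^{2} = 186 - 22^{2} = 186 - 484 = -298$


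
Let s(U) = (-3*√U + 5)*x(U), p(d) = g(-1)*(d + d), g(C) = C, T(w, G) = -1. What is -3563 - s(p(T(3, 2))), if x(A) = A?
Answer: -3573 + 6*√2 ≈ -3564.5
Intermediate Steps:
p(d) = -2*d (p(d) = -(d + d) = -2*d)
s(U) = U*(5 - 3*√U) (s(U) = (-3*√U + 5)*U = (5 - 3*√U)*U = U*(5 - 3*√U))
-3563 - s(p(T(3, 2))) = -3563 - (-3*2*√2 + 5*(-2*(-1))) = -3563 - (-6*√2 + 5*2) = -3563 - (-6*√2 + 10) = -3563 - (10 - 6*√2) = -3563 + (-10 + 6*√2) = -3573 + 6*√2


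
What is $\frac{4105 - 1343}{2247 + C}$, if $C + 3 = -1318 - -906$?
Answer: $\frac{1381}{916} \approx 1.5076$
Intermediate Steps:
$C = -415$ ($C = -3 - 412 = -415$)
$\frac{4105 - 1343}{2247 + C} = \frac{4105 - 1343}{2247 - 415} = \frac{2762}{1832} = 2762 \cdot \frac{1}{1832} = \frac{1381}{916}$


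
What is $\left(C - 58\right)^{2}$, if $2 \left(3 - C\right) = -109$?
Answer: $\frac{1}{4} \approx 0.25$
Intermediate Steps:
$C = \frac{115}{2}$ ($C = 3 - - \frac{109}{2} = 3 + \frac{109}{2} = \frac{115}{2} \approx 57.5$)
$\left(C - 58\right)^{2} = \left(\frac{115}{2} - 58\right)^{2} = \left(- \frac{1}{2}\right)^{2} = \frac{1}{4}$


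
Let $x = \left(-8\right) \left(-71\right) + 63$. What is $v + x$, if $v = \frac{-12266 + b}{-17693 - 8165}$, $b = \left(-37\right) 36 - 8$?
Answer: $\frac{8165002}{12929} \approx 631.53$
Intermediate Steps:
$b = -1340$ ($b = -1332 - 8 = -1340$)
$x = 631$ ($x = 568 + 63 = 631$)
$v = \frac{6803}{12929}$ ($v = \frac{-12266 - 1340}{-17693 - 8165} = - \frac{13606}{-25858} = \left(-13606\right) \left(- \frac{1}{25858}\right) = \frac{6803}{12929} \approx 0.52618$)
$v + x = \frac{6803}{12929} + 631 = \frac{8165002}{12929}$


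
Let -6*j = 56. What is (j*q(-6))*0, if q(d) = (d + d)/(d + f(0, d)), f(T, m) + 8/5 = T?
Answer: 0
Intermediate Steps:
j = -28/3 (j = -1/6*56 = -28/3 ≈ -9.3333)
f(T, m) = -8/5 + T
q(d) = 2*d/(-8/5 + d) (q(d) = (d + d)/(d + (-8/5 + 0)) = (2*d)/(d - 8/5) = (2*d)/(-8/5 + d) = 2*d/(-8/5 + d))
(j*q(-6))*0 = -280*(-6)/(3*(-8 + 5*(-6)))*0 = -280*(-6)/(3*(-8 - 30))*0 = -280*(-6)/(3*(-38))*0 = -280*(-6)*(-1)/(3*38)*0 = -28/3*30/19*0 = -280/19*0 = 0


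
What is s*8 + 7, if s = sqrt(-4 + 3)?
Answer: 7 + 8*I ≈ 7.0 + 8.0*I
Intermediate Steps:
s = I (s = sqrt(-1) = I ≈ 1.0*I)
s*8 + 7 = I*8 + 7 = 8*I + 7 = 7 + 8*I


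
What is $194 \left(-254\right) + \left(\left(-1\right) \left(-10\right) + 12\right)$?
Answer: $-49254$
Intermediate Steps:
$194 \left(-254\right) + \left(\left(-1\right) \left(-10\right) + 12\right) = -49276 + \left(10 + 12\right) = -49276 + 22 = -49254$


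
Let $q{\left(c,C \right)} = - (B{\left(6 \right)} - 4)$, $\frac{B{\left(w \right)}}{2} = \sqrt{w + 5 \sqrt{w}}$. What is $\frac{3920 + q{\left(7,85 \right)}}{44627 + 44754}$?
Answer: $\frac{3924}{89381} - \frac{2 \sqrt{6 + 5 \sqrt{6}}}{89381} \approx 0.043806$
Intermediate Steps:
$B{\left(w \right)} = 2 \sqrt{w + 5 \sqrt{w}}$
$q{\left(c,C \right)} = 4 - 2 \sqrt{6 + 5 \sqrt{6}}$ ($q{\left(c,C \right)} = - (2 \sqrt{6 + 5 \sqrt{6}} - 4) = - (-4 + 2 \sqrt{6 + 5 \sqrt{6}}) = 4 - 2 \sqrt{6 + 5 \sqrt{6}}$)
$\frac{3920 + q{\left(7,85 \right)}}{44627 + 44754} = \frac{3920 + \left(4 - 2 \sqrt{6 + 5 \sqrt{6}}\right)}{44627 + 44754} = \frac{3924 - 2 \sqrt{6 + 5 \sqrt{6}}}{89381} = \left(3924 - 2 \sqrt{6 + 5 \sqrt{6}}\right) \frac{1}{89381} = \frac{3924}{89381} - \frac{2 \sqrt{6 + 5 \sqrt{6}}}{89381}$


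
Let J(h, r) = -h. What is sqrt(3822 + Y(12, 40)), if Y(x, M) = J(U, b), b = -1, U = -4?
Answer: sqrt(3826) ≈ 61.855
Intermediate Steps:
Y(x, M) = 4 (Y(x, M) = -1*(-4) = 4)
sqrt(3822 + Y(12, 40)) = sqrt(3822 + 4) = sqrt(3826)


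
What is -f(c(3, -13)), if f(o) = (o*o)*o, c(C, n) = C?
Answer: -27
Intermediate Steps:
f(o) = o³ (f(o) = o²*o = o³)
-f(c(3, -13)) = -1*3³ = -1*27 = -27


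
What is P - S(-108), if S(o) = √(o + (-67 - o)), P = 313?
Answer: 313 - I*√67 ≈ 313.0 - 8.1853*I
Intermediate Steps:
S(o) = I*√67 (S(o) = √(-67) = I*√67)
P - S(-108) = 313 - I*√67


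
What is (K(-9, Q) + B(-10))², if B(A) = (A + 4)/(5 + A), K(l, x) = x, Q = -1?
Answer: 1/25 ≈ 0.040000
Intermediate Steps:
B(A) = (4 + A)/(5 + A)
(K(-9, Q) + B(-10))² = (-1 + (4 - 10)/(5 - 10))² = (-1 - 6/(-5))² = (-1 - ⅕*(-6))² = (-1 + 6/5)² = (⅕)² = 1/25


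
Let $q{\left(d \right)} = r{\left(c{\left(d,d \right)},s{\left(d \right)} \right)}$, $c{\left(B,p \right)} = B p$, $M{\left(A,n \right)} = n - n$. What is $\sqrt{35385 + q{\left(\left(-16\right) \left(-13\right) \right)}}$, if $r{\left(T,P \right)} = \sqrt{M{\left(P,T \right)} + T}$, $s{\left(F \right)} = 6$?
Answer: $\sqrt{35593} \approx 188.66$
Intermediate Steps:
$M{\left(A,n \right)} = 0$
$r{\left(T,P \right)} = \sqrt{T}$ ($r{\left(T,P \right)} = \sqrt{0 + T} = \sqrt{T}$)
$q{\left(d \right)} = \sqrt{d^{2}}$ ($q{\left(d \right)} = \sqrt{d d} = \sqrt{d^{2}}$)
$\sqrt{35385 + q{\left(\left(-16\right) \left(-13\right) \right)}} = \sqrt{35385 + \sqrt{\left(\left(-16\right) \left(-13\right)\right)^{2}}} = \sqrt{35385 + \sqrt{208^{2}}} = \sqrt{35385 + \sqrt{43264}} = \sqrt{35385 + 208} = \sqrt{35593}$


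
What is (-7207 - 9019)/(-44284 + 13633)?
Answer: 16226/30651 ≈ 0.52938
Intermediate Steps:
(-7207 - 9019)/(-44284 + 13633) = -16226/(-30651) = -16226*(-1/30651) = 16226/30651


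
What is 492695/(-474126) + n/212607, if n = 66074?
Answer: -24474334847/33600835494 ≈ -0.72838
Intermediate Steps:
492695/(-474126) + n/212607 = 492695/(-474126) + 66074/212607 = 492695*(-1/474126) + 66074*(1/212607) = -492695/474126 + 66074/212607 = -24474334847/33600835494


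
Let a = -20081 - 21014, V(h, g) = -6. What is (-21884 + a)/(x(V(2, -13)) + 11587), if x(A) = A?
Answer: -62979/11581 ≈ -5.4381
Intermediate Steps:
a = -41095
(-21884 + a)/(x(V(2, -13)) + 11587) = (-21884 - 41095)/(-6 + 11587) = -62979/11581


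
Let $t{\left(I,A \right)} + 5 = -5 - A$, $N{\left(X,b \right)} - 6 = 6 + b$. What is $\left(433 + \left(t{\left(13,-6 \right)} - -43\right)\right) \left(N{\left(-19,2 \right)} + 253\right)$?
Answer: $126024$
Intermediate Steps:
$N{\left(X,b \right)} = 12 + b$ ($N{\left(X,b \right)} = 6 + \left(6 + b\right) = 12 + b$)
$t{\left(I,A \right)} = -10 - A$ ($t{\left(I,A \right)} = -5 - \left(5 + A\right) = -10 - A$)
$\left(433 + \left(t{\left(13,-6 \right)} - -43\right)\right) \left(N{\left(-19,2 \right)} + 253\right) = \left(433 - -39\right) \left(\left(12 + 2\right) + 253\right) = \left(433 + \left(\left(-10 + 6\right) + 43\right)\right) \left(14 + 253\right) = \left(433 + \left(-4 + 43\right)\right) 267 = \left(433 + 39\right) 267 = 472 \cdot 267 = 126024$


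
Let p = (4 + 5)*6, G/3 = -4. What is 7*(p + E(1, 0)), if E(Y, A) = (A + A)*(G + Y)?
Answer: 378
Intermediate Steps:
G = -12 (G = 3*(-4) = -12)
E(Y, A) = 2*A*(-12 + Y) (E(Y, A) = (A + A)*(-12 + Y) = (2*A)*(-12 + Y) = 2*A*(-12 + Y))
p = 54 (p = 9*6 = 54)
7*(p + E(1, 0)) = 7*(54 + 2*0*(-12 + 1)) = 7*(54 + 2*0*(-11)) = 7*(54 + 0) = 7*54 = 378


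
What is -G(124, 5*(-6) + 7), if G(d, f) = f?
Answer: 23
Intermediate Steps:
-G(124, 5*(-6) + 7) = -(5*(-6) + 7) = -(-30 + 7) = -1*(-23) = 23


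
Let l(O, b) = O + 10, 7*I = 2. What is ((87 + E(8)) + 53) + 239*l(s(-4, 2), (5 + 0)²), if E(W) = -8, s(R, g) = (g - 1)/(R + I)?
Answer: 63899/26 ≈ 2457.7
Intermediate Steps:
I = 2/7 (I = (⅐)*2 = 2/7 ≈ 0.28571)
s(R, g) = (-1 + g)/(2/7 + R) (s(R, g) = (g - 1)/(R + 2/7) = (-1 + g)/(2/7 + R))
l(O, b) = 10 + O
((87 + E(8)) + 53) + 239*l(s(-4, 2), (5 + 0)²) = ((87 - 8) + 53) + 239*(10 + 7*(-1 + 2)/(2 + 7*(-4))) = (79 + 53) + 239*(10 + 7*1/(2 - 28)) = 132 + 239*(10 + 7*1/(-26)) = 132 + 239*(10 + 7*(-1/26)*1) = 132 + 239*(10 - 7/26) = 132 + 239*(253/26) = 132 + 60467/26 = 63899/26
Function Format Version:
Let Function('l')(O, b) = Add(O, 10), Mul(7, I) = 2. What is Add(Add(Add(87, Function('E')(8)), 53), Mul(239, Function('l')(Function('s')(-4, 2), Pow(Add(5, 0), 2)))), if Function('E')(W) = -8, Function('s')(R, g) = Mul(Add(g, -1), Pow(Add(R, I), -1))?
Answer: Rational(63899, 26) ≈ 2457.7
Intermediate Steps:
I = Rational(2, 7) (I = Mul(Rational(1, 7), 2) = Rational(2, 7) ≈ 0.28571)
Function('s')(R, g) = Mul(Pow(Add(Rational(2, 7), R), -1), Add(-1, g)) (Function('s')(R, g) = Mul(Add(g, -1), Pow(Add(R, Rational(2, 7)), -1)) = Mul(Add(-1, g), Pow(Add(Rational(2, 7), R), -1)) = Mul(Pow(Add(Rational(2, 7), R), -1), Add(-1, g)))
Function('l')(O, b) = Add(10, O)
Add(Add(Add(87, Function('E')(8)), 53), Mul(239, Function('l')(Function('s')(-4, 2), Pow(Add(5, 0), 2)))) = Add(Add(Add(87, -8), 53), Mul(239, Add(10, Mul(7, Pow(Add(2, Mul(7, -4)), -1), Add(-1, 2))))) = Add(Add(79, 53), Mul(239, Add(10, Mul(7, Pow(Add(2, -28), -1), 1)))) = Add(132, Mul(239, Add(10, Mul(7, Pow(-26, -1), 1)))) = Add(132, Mul(239, Add(10, Mul(7, Rational(-1, 26), 1)))) = Add(132, Mul(239, Add(10, Rational(-7, 26)))) = Add(132, Mul(239, Rational(253, 26))) = Add(132, Rational(60467, 26)) = Rational(63899, 26)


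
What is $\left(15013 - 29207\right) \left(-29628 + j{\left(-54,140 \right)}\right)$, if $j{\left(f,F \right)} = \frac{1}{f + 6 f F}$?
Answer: $\frac{9549197972321}{22707} \approx 4.2054 \cdot 10^{8}$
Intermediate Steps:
$j{\left(f,F \right)} = \frac{1}{f + 6 F f}$
$\left(15013 - 29207\right) \left(-29628 + j{\left(-54,140 \right)}\right) = \left(15013 - 29207\right) \left(-29628 + \frac{1}{\left(-54\right) \left(1 + 6 \cdot 140\right)}\right) = - 14194 \left(-29628 - \frac{1}{54 \left(1 + 840\right)}\right) = - 14194 \left(-29628 - \frac{1}{54 \cdot 841}\right) = - 14194 \left(-29628 - \frac{1}{45414}\right) = \left(-14194\right) \left(- \frac{1345525993}{45414}\right) = \frac{9549197972321}{22707}$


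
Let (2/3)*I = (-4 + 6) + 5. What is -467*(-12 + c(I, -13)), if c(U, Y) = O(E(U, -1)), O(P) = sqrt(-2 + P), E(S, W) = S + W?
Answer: 5604 - 467*sqrt(30)/2 ≈ 4325.1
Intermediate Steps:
I = 21/2 (I = 3*((-4 + 6) + 5)/2 = 3*(2 + 5)/2 = (3/2)*7 = 21/2 ≈ 10.500)
c(U, Y) = sqrt(-3 + U) (c(U, Y) = sqrt(-2 + (U - 1)) = sqrt(-2 + (-1 + U)) = sqrt(-3 + U))
-467*(-12 + c(I, -13)) = -467*(-12 + sqrt(-3 + 21/2)) = -467*(-12 + sqrt(15/2)) = -467*(-12 + sqrt(30)/2) = 5604 - 467*sqrt(30)/2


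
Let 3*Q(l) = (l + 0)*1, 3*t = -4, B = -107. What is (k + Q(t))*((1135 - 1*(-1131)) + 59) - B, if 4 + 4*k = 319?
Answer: 2186009/12 ≈ 1.8217e+5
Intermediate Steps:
t = -4/3 (t = (⅓)*(-4) = -4/3 ≈ -1.3333)
k = 315/4 (k = -1 + (¼)*319 = -1 + 319/4 = 315/4 ≈ 78.750)
Q(l) = l/3 (Q(l) = ((l + 0)*1)/3 = (l*1)/3 = l/3)
(k + Q(t))*((1135 - 1*(-1131)) + 59) - B = (315/4 + (⅓)*(-4/3))*((1135 - 1*(-1131)) + 59) - 1*(-107) = (315/4 - 4/9)*((1135 + 1131) + 59) + 107 = 2819*(2266 + 59)/36 + 107 = (2819/36)*2325 + 107 = 2184725/12 + 107 = 2186009/12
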